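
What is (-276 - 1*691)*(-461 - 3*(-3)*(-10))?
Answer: 532817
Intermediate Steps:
(-276 - 1*691)*(-461 - 3*(-3)*(-10)) = (-276 - 691)*(-461 + 9*(-10)) = -967*(-461 - 90) = -967*(-551) = 532817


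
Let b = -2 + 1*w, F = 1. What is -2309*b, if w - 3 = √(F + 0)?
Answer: -4618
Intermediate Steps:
w = 4 (w = 3 + √(1 + 0) = 3 + √1 = 3 + 1 = 4)
b = 2 (b = -2 + 1*4 = -2 + 4 = 2)
-2309*b = -2309*2 = -4618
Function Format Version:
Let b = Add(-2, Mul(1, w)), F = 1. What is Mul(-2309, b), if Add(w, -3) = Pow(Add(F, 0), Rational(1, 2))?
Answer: -4618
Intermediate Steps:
w = 4 (w = Add(3, Pow(Add(1, 0), Rational(1, 2))) = Add(3, Pow(1, Rational(1, 2))) = Add(3, 1) = 4)
b = 2 (b = Add(-2, Mul(1, 4)) = Add(-2, 4) = 2)
Mul(-2309, b) = Mul(-2309, 2) = -4618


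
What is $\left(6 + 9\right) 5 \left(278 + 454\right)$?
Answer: $54900$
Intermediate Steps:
$\left(6 + 9\right) 5 \left(278 + 454\right) = 15 \cdot 5 \cdot 732 = 75 \cdot 732 = 54900$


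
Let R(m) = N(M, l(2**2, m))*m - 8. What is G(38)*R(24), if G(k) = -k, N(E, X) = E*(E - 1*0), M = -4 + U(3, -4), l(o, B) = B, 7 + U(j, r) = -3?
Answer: -178448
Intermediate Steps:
U(j, r) = -10 (U(j, r) = -7 - 3 = -10)
M = -14 (M = -4 - 10 = -14)
N(E, X) = E**2 (N(E, X) = E*(E + 0) = E*E = E**2)
R(m) = -8 + 196*m (R(m) = (-14)**2*m - 8 = 196*m - 8 = -8 + 196*m)
G(38)*R(24) = (-1*38)*(-8 + 196*24) = -38*(-8 + 4704) = -38*4696 = -178448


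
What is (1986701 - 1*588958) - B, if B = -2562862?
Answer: 3960605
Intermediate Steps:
(1986701 - 1*588958) - B = (1986701 - 1*588958) - 1*(-2562862) = (1986701 - 588958) + 2562862 = 1397743 + 2562862 = 3960605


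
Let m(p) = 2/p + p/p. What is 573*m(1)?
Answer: 1719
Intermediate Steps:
m(p) = 1 + 2/p (m(p) = 2/p + 1 = 1 + 2/p)
573*m(1) = 573*((2 + 1)/1) = 573*(1*3) = 573*3 = 1719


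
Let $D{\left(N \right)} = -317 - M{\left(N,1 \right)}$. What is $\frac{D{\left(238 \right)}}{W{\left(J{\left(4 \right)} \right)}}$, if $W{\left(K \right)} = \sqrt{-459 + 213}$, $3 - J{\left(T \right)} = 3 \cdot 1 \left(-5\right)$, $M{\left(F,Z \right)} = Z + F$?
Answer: $\frac{278 i \sqrt{246}}{123} \approx 35.449 i$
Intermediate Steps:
$M{\left(F,Z \right)} = F + Z$
$D{\left(N \right)} = -318 - N$ ($D{\left(N \right)} = -317 - \left(N + 1\right) = -317 - \left(1 + N\right) = -318 - N$)
$J{\left(T \right)} = 18$ ($J{\left(T \right)} = 3 - 3 \cdot 1 \left(-5\right) = 3 - 3 \left(-5\right) = 3 - -15 = 3 + 15 = 18$)
$W{\left(K \right)} = i \sqrt{246}$ ($W{\left(K \right)} = \sqrt{-246} = i \sqrt{246}$)
$\frac{D{\left(238 \right)}}{W{\left(J{\left(4 \right)} \right)}} = \frac{-318 - 238}{i \sqrt{246}} = \left(-318 - 238\right) \left(- \frac{i \sqrt{246}}{246}\right) = - 556 \left(- \frac{i \sqrt{246}}{246}\right) = \frac{278 i \sqrt{246}}{123}$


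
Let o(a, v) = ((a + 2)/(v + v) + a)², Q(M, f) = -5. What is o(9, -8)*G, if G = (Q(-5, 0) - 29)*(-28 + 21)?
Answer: 2104991/128 ≈ 16445.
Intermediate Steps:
o(a, v) = (a + (2 + a)/(2*v))² (o(a, v) = ((2 + a)/((2*v)) + a)² = ((2 + a)*(1/(2*v)) + a)² = ((2 + a)/(2*v) + a)² = (a + (2 + a)/(2*v))²)
G = 238 (G = (-5 - 29)*(-28 + 21) = -34*(-7) = 238)
o(9, -8)*G = ((¼)*(2 + 9 + 2*9*(-8))²/(-8)²)*238 = ((¼)*(1/64)*(2 + 9 - 144)²)*238 = ((¼)*(1/64)*(-133)²)*238 = ((¼)*(1/64)*17689)*238 = (17689/256)*238 = 2104991/128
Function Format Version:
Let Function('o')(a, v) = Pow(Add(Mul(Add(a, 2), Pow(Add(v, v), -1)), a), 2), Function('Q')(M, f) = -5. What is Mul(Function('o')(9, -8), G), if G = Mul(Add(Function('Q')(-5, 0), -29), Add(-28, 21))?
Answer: Rational(2104991, 128) ≈ 16445.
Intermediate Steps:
Function('o')(a, v) = Pow(Add(a, Mul(Rational(1, 2), Pow(v, -1), Add(2, a))), 2) (Function('o')(a, v) = Pow(Add(Mul(Add(2, a), Pow(Mul(2, v), -1)), a), 2) = Pow(Add(Mul(Add(2, a), Mul(Rational(1, 2), Pow(v, -1))), a), 2) = Pow(Add(Mul(Rational(1, 2), Pow(v, -1), Add(2, a)), a), 2) = Pow(Add(a, Mul(Rational(1, 2), Pow(v, -1), Add(2, a))), 2))
G = 238 (G = Mul(Add(-5, -29), Add(-28, 21)) = Mul(-34, -7) = 238)
Mul(Function('o')(9, -8), G) = Mul(Mul(Rational(1, 4), Pow(-8, -2), Pow(Add(2, 9, Mul(2, 9, -8)), 2)), 238) = Mul(Mul(Rational(1, 4), Rational(1, 64), Pow(Add(2, 9, -144), 2)), 238) = Mul(Mul(Rational(1, 4), Rational(1, 64), Pow(-133, 2)), 238) = Mul(Mul(Rational(1, 4), Rational(1, 64), 17689), 238) = Mul(Rational(17689, 256), 238) = Rational(2104991, 128)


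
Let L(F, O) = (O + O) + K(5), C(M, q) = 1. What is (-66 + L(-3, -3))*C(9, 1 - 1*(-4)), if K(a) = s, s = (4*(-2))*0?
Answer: -72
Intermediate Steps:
s = 0 (s = -8*0 = 0)
K(a) = 0
L(F, O) = 2*O (L(F, O) = (O + O) + 0 = 2*O + 0 = 2*O)
(-66 + L(-3, -3))*C(9, 1 - 1*(-4)) = (-66 + 2*(-3))*1 = (-66 - 6)*1 = -72*1 = -72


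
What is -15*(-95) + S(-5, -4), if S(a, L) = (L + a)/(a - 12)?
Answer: 24234/17 ≈ 1425.5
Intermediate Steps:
S(a, L) = (L + a)/(-12 + a)
-15*(-95) + S(-5, -4) = -15*(-95) + (-4 - 5)/(-12 - 5) = 1425 - 9/(-17) = 1425 - 1/17*(-9) = 1425 + 9/17 = 24234/17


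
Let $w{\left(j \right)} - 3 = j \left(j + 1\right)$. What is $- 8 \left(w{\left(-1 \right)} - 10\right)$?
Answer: $56$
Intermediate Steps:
$w{\left(j \right)} = 3 + j \left(1 + j\right)$ ($w{\left(j \right)} = 3 + j \left(j + 1\right) = 3 + j \left(1 + j\right)$)
$- 8 \left(w{\left(-1 \right)} - 10\right) = - 8 \left(\left(3 - 1 + \left(-1\right)^{2}\right) - 10\right) = - 8 \left(\left(3 - 1 + 1\right) - 10\right) = - 8 \left(3 - 10\right) = \left(-8\right) \left(-7\right) = 56$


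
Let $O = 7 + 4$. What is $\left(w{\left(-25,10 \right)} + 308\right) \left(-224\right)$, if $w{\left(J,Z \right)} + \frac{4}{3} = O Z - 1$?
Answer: $- \frac{279328}{3} \approx -93109.0$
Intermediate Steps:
$O = 11$
$w{\left(J,Z \right)} = - \frac{7}{3} + 11 Z$ ($w{\left(J,Z \right)} = - \frac{4}{3} + \left(11 Z - 1\right) = - \frac{4}{3} + \left(-1 + 11 Z\right) = - \frac{7}{3} + 11 Z$)
$\left(w{\left(-25,10 \right)} + 308\right) \left(-224\right) = \left(\left(- \frac{7}{3} + 11 \cdot 10\right) + 308\right) \left(-224\right) = \left(\left(- \frac{7}{3} + 110\right) + 308\right) \left(-224\right) = \left(\frac{323}{3} + 308\right) \left(-224\right) = \frac{1247}{3} \left(-224\right) = - \frac{279328}{3}$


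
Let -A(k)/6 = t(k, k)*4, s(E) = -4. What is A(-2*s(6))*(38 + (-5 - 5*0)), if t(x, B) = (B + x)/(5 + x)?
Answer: -12672/13 ≈ -974.77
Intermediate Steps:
t(x, B) = (B + x)/(5 + x)
A(k) = -48*k/(5 + k) (A(k) = -6*(k + k)/(5 + k)*4 = -6*(2*k)/(5 + k)*4 = -6*2*k/(5 + k)*4 = -48*k/(5 + k))
A(-2*s(6))*(38 + (-5 - 5*0)) = (-48*(-2*(-4))/(5 - 2*(-4)))*(38 + (-5 - 5*0)) = (-48*8/(5 + 8))*(38 + (-5 + 0)) = (-48*8/13)*(38 - 5) = -48*8*1/13*33 = -384/13*33 = -12672/13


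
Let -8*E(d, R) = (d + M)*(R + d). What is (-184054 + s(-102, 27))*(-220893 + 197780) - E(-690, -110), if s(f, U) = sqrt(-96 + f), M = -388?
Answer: 4254147902 - 69339*I*sqrt(22) ≈ 4.2541e+9 - 3.2523e+5*I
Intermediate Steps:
E(d, R) = -(-388 + d)*(R + d)/8 (E(d, R) = -(d - 388)*(R + d)/8 = -(-388 + d)*(R + d)/8)
(-184054 + s(-102, 27))*(-220893 + 197780) - E(-690, -110) = (-184054 + sqrt(-96 - 102))*(-220893 + 197780) - (-1/8*(-690)**2 + (97/2)*(-110) + (97/2)*(-690) - 1/8*(-110)*(-690)) = (-184054 + sqrt(-198))*(-23113) - (-1/8*476100 - 5335 - 33465 - 18975/2) = (-184054 + 3*I*sqrt(22))*(-23113) - (-119025/2 - 5335 - 33465 - 18975/2) = (4254040102 - 69339*I*sqrt(22)) - 1*(-107800) = (4254040102 - 69339*I*sqrt(22)) + 107800 = 4254147902 - 69339*I*sqrt(22)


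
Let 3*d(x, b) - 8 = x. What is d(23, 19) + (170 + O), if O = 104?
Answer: 853/3 ≈ 284.33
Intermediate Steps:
d(x, b) = 8/3 + x/3
d(23, 19) + (170 + O) = (8/3 + (⅓)*23) + (170 + 104) = (8/3 + 23/3) + 274 = 31/3 + 274 = 853/3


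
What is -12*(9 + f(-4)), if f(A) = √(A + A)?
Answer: -108 - 24*I*√2 ≈ -108.0 - 33.941*I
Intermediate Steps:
f(A) = √2*√A (f(A) = √(2*A) = √2*√A)
-12*(9 + f(-4)) = -12*(9 + √2*√(-4)) = -12*(9 + √2*(2*I)) = -12*(9 + 2*I*√2) = -108 - 24*I*√2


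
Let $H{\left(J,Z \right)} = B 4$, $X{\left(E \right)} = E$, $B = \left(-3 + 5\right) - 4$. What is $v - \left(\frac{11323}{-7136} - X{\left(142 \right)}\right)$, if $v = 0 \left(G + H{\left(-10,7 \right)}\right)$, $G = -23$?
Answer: $\frac{1024635}{7136} \approx 143.59$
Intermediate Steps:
$B = -2$ ($B = 2 - 4 = -2$)
$H{\left(J,Z \right)} = -8$ ($H{\left(J,Z \right)} = \left(-2\right) 4 = -8$)
$v = 0$ ($v = 0 \left(-23 - 8\right) = 0 \left(-31\right) = 0$)
$v - \left(\frac{11323}{-7136} - X{\left(142 \right)}\right) = 0 - \left(\frac{11323}{-7136} - 142\right) = 0 - \left(11323 \left(- \frac{1}{7136}\right) - 142\right) = 0 - \left(- \frac{11323}{7136} - 142\right) = 0 - - \frac{1024635}{7136} = 0 + \frac{1024635}{7136} = \frac{1024635}{7136}$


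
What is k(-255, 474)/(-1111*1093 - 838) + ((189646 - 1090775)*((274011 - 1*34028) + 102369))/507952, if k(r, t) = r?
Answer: -23430074820310808/38577716267 ≈ -6.0735e+5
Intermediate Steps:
k(-255, 474)/(-1111*1093 - 838) + ((189646 - 1090775)*((274011 - 1*34028) + 102369))/507952 = -255/(-1111*1093 - 838) + ((189646 - 1090775)*((274011 - 1*34028) + 102369))/507952 = -255/(-1214323 - 838) - 901129*((274011 - 34028) + 102369)*(1/507952) = -255/(-1215161) - 901129*(239983 + 102369)*(1/507952) = -255*(-1/1215161) - 901129*342352*(1/507952) = 255/1215161 - 308503315408*1/507952 = 255/1215161 - 19281457213/31747 = -23430074820310808/38577716267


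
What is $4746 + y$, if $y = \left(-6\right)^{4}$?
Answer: $6042$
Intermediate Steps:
$y = 1296$
$4746 + y = 4746 + 1296 = 6042$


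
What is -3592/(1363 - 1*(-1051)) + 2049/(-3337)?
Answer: -119245/56729 ≈ -2.1020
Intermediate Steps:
-3592/(1363 - 1*(-1051)) + 2049/(-3337) = -3592/(1363 + 1051) + 2049*(-1/3337) = -3592/2414 - 2049/3337 = -3592*1/2414 - 2049/3337 = -1796/1207 - 2049/3337 = -119245/56729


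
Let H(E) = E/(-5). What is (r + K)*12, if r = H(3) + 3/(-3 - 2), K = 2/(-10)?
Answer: -84/5 ≈ -16.800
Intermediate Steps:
H(E) = -E/5 (H(E) = E*(-⅕) = -E/5)
K = -⅕ (K = 2*(-⅒) = -⅕ ≈ -0.20000)
r = -6/5 (r = -⅕*3 + 3/(-3 - 2) = -⅗ + 3/(-5) = -⅗ - ⅕*3 = -⅗ - ⅗ = -6/5 ≈ -1.2000)
(r + K)*12 = (-6/5 - ⅕)*12 = -7/5*12 = -84/5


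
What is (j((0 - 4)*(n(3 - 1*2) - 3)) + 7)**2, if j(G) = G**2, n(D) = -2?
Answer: 165649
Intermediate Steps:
(j((0 - 4)*(n(3 - 1*2) - 3)) + 7)**2 = (((0 - 4)*(-2 - 3))**2 + 7)**2 = ((-4*(-5))**2 + 7)**2 = (20**2 + 7)**2 = (400 + 7)**2 = 407**2 = 165649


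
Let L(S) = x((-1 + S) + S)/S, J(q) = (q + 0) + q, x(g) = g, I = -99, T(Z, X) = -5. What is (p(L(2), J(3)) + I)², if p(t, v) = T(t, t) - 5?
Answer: 11881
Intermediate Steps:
J(q) = 2*q (J(q) = q + q = 2*q)
L(S) = (-1 + 2*S)/S (L(S) = ((-1 + S) + S)/S = (-1 + 2*S)/S)
p(t, v) = -10 (p(t, v) = -5 - 5 = -10)
(p(L(2), J(3)) + I)² = (-10 - 99)² = (-109)² = 11881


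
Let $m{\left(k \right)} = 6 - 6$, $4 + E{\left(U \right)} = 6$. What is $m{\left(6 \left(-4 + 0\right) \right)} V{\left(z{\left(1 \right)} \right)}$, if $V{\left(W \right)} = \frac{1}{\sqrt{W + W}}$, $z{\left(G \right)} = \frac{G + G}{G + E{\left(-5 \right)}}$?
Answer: $0$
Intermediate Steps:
$E{\left(U \right)} = 2$ ($E{\left(U \right)} = -4 + 6 = 2$)
$z{\left(G \right)} = \frac{2 G}{2 + G}$ ($z{\left(G \right)} = \frac{G + G}{G + 2} = \frac{2 G}{2 + G}$)
$m{\left(k \right)} = 0$ ($m{\left(k \right)} = 6 - 6 = 0$)
$V{\left(W \right)} = \frac{\sqrt{2}}{2 \sqrt{W}}$ ($V{\left(W \right)} = \frac{1}{\sqrt{2 W}} = \frac{1}{\sqrt{2} \sqrt{W}} = \frac{\sqrt{2}}{2 \sqrt{W}}$)
$m{\left(6 \left(-4 + 0\right) \right)} V{\left(z{\left(1 \right)} \right)} = 0 \frac{\sqrt{2}}{2 \frac{\sqrt{2}}{\sqrt{2 + 1}}} = 0 \frac{\sqrt{2}}{2 \frac{\sqrt{6}}{3}} = 0 \frac{\sqrt{2} \frac{\sqrt{6}}{2}}{2} = 0 \frac{\sqrt{3}}{2} = 0$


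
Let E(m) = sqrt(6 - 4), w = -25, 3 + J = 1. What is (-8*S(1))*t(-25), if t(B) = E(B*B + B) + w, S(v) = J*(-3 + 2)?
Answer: 400 - 16*sqrt(2) ≈ 377.37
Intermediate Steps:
J = -2 (J = -3 + 1 = -2)
E(m) = sqrt(2)
S(v) = 2 (S(v) = -2*(-3 + 2) = -2*(-1) = 2)
t(B) = -25 + sqrt(2) (t(B) = sqrt(2) - 25 = -25 + sqrt(2))
(-8*S(1))*t(-25) = (-8*2)*(-25 + sqrt(2)) = -16*(-25 + sqrt(2)) = 400 - 16*sqrt(2)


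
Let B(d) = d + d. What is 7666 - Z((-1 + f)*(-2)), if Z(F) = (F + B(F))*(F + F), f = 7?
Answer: 6802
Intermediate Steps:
B(d) = 2*d
Z(F) = 6*F**2 (Z(F) = (F + 2*F)*(F + F) = (3*F)*(2*F) = 6*F**2)
7666 - Z((-1 + f)*(-2)) = 7666 - 6*((-1 + 7)*(-2))**2 = 7666 - 6*(6*(-2))**2 = 7666 - 6*(-12)**2 = 7666 - 6*144 = 7666 - 1*864 = 7666 - 864 = 6802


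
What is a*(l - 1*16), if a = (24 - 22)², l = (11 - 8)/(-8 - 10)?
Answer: -194/3 ≈ -64.667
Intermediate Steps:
l = -⅙ (l = 3/(-18) = 3*(-1/18) = -⅙ ≈ -0.16667)
a = 4 (a = 2² = 4)
a*(l - 1*16) = 4*(-⅙ - 1*16) = 4*(-⅙ - 16) = 4*(-97/6) = -194/3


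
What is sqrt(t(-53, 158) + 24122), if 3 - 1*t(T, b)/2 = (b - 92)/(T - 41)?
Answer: sqrt(53301854)/47 ≈ 155.34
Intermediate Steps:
t(T, b) = 6 - 2*(-92 + b)/(-41 + T) (t(T, b) = 6 - 2*(b - 92)/(T - 41) = 6 - 2*(-92 + b)/(-41 + T))
sqrt(t(-53, 158) + 24122) = sqrt(2*(-31 - 1*158 + 3*(-53))/(-41 - 53) + 24122) = sqrt(2*(-31 - 158 - 159)/(-94) + 24122) = sqrt(2*(-1/94)*(-348) + 24122) = sqrt(348/47 + 24122) = sqrt(1134082/47) = sqrt(53301854)/47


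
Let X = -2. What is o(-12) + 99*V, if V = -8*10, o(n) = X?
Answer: -7922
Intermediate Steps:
o(n) = -2
V = -80
o(-12) + 99*V = -2 + 99*(-80) = -2 - 7920 = -7922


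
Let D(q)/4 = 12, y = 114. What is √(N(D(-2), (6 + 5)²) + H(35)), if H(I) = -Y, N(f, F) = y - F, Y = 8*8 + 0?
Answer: I*√71 ≈ 8.4261*I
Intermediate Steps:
D(q) = 48 (D(q) = 4*12 = 48)
Y = 64 (Y = 64 + 0 = 64)
N(f, F) = 114 - F
H(I) = -64 (H(I) = -1*64 = -64)
√(N(D(-2), (6 + 5)²) + H(35)) = √((114 - (6 + 5)²) - 64) = √((114 - 1*11²) - 64) = √((114 - 1*121) - 64) = √((114 - 121) - 64) = √(-7 - 64) = √(-71) = I*√71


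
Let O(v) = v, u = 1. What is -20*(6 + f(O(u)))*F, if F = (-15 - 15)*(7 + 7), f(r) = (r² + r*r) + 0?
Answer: 67200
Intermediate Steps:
f(r) = 2*r² (f(r) = (r² + r²) + 0 = 2*r² + 0 = 2*r²)
F = -420 (F = -30*14 = -420)
-20*(6 + f(O(u)))*F = -20*(6 + 2*1²)*(-420) = -20*(6 + 2*1)*(-420) = -20*(6 + 2)*(-420) = -160*(-420) = -20*(-3360) = 67200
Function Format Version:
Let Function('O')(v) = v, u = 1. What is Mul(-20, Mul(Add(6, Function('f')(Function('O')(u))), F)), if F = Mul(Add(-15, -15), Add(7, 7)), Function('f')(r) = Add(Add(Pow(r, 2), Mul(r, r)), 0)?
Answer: 67200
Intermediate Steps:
Function('f')(r) = Mul(2, Pow(r, 2)) (Function('f')(r) = Add(Add(Pow(r, 2), Pow(r, 2)), 0) = Add(Mul(2, Pow(r, 2)), 0) = Mul(2, Pow(r, 2)))
F = -420 (F = Mul(-30, 14) = -420)
Mul(-20, Mul(Add(6, Function('f')(Function('O')(u))), F)) = Mul(-20, Mul(Add(6, Mul(2, Pow(1, 2))), -420)) = Mul(-20, Mul(Add(6, Mul(2, 1)), -420)) = Mul(-20, Mul(Add(6, 2), -420)) = Mul(-20, Mul(8, -420)) = Mul(-20, -3360) = 67200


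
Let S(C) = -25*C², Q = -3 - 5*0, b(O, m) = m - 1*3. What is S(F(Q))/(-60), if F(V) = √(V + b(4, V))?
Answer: -15/4 ≈ -3.7500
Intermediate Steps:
b(O, m) = -3 + m (b(O, m) = m - 3 = -3 + m)
Q = -3 (Q = -3 + 0 = -3)
F(V) = √(-3 + 2*V) (F(V) = √(V + (-3 + V)) = √(-3 + 2*V))
S(F(Q))/(-60) = -25*(√(-3 + 2*(-3)))²/(-60) = -25*(√(-3 - 6))²*(-1/60) = -25*(√(-9))²*(-1/60) = -25*(3*I)²*(-1/60) = -25*(-9)*(-1/60) = 225*(-1/60) = -15/4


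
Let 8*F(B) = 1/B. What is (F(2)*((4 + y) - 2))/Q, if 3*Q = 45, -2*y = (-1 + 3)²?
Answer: 0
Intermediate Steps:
y = -2 (y = -(-1 + 3)²/2 = -½*2² = -½*4 = -2)
Q = 15 (Q = (⅓)*45 = 15)
F(B) = 1/(8*B)
(F(2)*((4 + y) - 2))/Q = (((⅛)/2)*((4 - 2) - 2))/15 = (((⅛)*(½))*(2 - 2))*(1/15) = ((1/16)*0)*(1/15) = 0*(1/15) = 0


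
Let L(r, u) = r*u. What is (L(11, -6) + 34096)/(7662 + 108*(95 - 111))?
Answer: 17015/2967 ≈ 5.7347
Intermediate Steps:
(L(11, -6) + 34096)/(7662 + 108*(95 - 111)) = (11*(-6) + 34096)/(7662 + 108*(95 - 111)) = (-66 + 34096)/(7662 + 108*(-16)) = 34030/(7662 - 1728) = 34030/5934 = 34030*(1/5934) = 17015/2967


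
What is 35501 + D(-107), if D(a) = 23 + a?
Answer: 35417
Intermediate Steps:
35501 + D(-107) = 35501 + (23 - 107) = 35501 - 84 = 35417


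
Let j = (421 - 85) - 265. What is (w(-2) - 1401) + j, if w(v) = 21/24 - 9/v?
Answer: -10597/8 ≈ -1324.6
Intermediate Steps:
j = 71 (j = 336 - 265 = 71)
w(v) = 7/8 - 9/v (w(v) = 21*(1/24) - 9/v = 7/8 - 9/v)
(w(-2) - 1401) + j = ((7/8 - 9/(-2)) - 1401) + 71 = ((7/8 - 9*(-½)) - 1401) + 71 = ((7/8 + 9/2) - 1401) + 71 = (43/8 - 1401) + 71 = -11165/8 + 71 = -10597/8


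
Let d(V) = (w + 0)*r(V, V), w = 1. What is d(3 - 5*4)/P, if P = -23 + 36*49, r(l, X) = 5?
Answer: 5/1741 ≈ 0.0028719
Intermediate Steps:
P = 1741 (P = -23 + 1764 = 1741)
d(V) = 5 (d(V) = (1 + 0)*5 = 1*5 = 5)
d(3 - 5*4)/P = 5/1741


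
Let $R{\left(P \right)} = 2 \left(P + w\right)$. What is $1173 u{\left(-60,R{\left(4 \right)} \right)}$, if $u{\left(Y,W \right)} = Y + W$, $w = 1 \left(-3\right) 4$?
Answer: $-89148$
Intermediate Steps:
$w = -12$ ($w = \left(-3\right) 4 = -12$)
$R{\left(P \right)} = -24 + 2 P$ ($R{\left(P \right)} = 2 \left(P - 12\right) = 2 \left(-12 + P\right) = -24 + 2 P$)
$u{\left(Y,W \right)} = W + Y$
$1173 u{\left(-60,R{\left(4 \right)} \right)} = 1173 \left(\left(-24 + 2 \cdot 4\right) - 60\right) = 1173 \left(\left(-24 + 8\right) - 60\right) = 1173 \left(-16 - 60\right) = 1173 \left(-76\right) = -89148$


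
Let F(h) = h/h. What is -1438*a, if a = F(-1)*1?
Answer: -1438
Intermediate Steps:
F(h) = 1
a = 1 (a = 1*1 = 1)
-1438*a = -1438*1 = -1438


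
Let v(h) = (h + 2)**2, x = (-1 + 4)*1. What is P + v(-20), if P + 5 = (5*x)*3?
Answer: 364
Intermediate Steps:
x = 3 (x = 3*1 = 3)
P = 40 (P = -5 + (5*3)*3 = -5 + 15*3 = -5 + 45 = 40)
v(h) = (2 + h)**2
P + v(-20) = 40 + (2 - 20)**2 = 40 + (-18)**2 = 40 + 324 = 364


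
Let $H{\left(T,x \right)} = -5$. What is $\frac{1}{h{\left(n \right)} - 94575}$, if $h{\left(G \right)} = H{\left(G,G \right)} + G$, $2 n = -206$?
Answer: $- \frac{1}{94683} \approx -1.0562 \cdot 10^{-5}$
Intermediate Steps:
$n = -103$ ($n = \frac{1}{2} \left(-206\right) = -103$)
$h{\left(G \right)} = -5 + G$
$\frac{1}{h{\left(n \right)} - 94575} = \frac{1}{\left(-5 - 103\right) - 94575} = \frac{1}{-108 - 94575} = \frac{1}{-94683} = - \frac{1}{94683}$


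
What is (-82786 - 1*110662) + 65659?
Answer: -127789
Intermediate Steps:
(-82786 - 1*110662) + 65659 = (-82786 - 110662) + 65659 = -193448 + 65659 = -127789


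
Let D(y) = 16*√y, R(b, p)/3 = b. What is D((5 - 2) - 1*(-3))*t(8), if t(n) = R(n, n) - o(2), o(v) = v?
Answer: 352*√6 ≈ 862.22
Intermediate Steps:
R(b, p) = 3*b
t(n) = -2 + 3*n (t(n) = 3*n - 1*2 = 3*n - 2 = -2 + 3*n)
D((5 - 2) - 1*(-3))*t(8) = (16*√((5 - 2) - 1*(-3)))*(-2 + 3*8) = (16*√(3 + 3))*(-2 + 24) = (16*√6)*22 = 352*√6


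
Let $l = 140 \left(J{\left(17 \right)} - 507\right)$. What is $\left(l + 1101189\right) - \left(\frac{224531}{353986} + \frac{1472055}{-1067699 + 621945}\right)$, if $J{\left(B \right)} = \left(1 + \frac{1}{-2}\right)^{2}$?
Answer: $\frac{40640829408349548}{39447668861} \approx 1.0302 \cdot 10^{6}$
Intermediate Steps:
$J{\left(B \right)} = \frac{1}{4}$ ($J{\left(B \right)} = \left(1 - \frac{1}{2}\right)^{2} = \left(\frac{1}{2}\right)^{2} = \frac{1}{4}$)
$l = -70945$ ($l = 140 \left(\frac{1}{4} - 507\right) = 140 \left(- \frac{2027}{4}\right) = -70945$)
$\left(l + 1101189\right) - \left(\frac{224531}{353986} + \frac{1472055}{-1067699 + 621945}\right) = \left(-70945 + 1101189\right) - \left(\frac{224531}{353986} + \frac{1472055}{-1067699 + 621945}\right) = 1030244 - \left(\frac{224531}{353986} + \frac{1472055}{-445754}\right) = 1030244 - - \frac{105250317464}{39447668861} = 1030244 + \left(\frac{1472055}{445754} - \frac{224531}{353986}\right) = 1030244 + \frac{105250317464}{39447668861} = \frac{40640829408349548}{39447668861}$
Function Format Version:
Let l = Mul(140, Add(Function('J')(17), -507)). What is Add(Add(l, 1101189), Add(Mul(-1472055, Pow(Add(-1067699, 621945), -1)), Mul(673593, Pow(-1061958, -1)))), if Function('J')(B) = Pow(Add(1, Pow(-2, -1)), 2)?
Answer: Rational(40640829408349548, 39447668861) ≈ 1.0302e+6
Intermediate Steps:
Function('J')(B) = Rational(1, 4) (Function('J')(B) = Pow(Add(1, Rational(-1, 2)), 2) = Pow(Rational(1, 2), 2) = Rational(1, 4))
l = -70945 (l = Mul(140, Add(Rational(1, 4), -507)) = Mul(140, Rational(-2027, 4)) = -70945)
Add(Add(l, 1101189), Add(Mul(-1472055, Pow(Add(-1067699, 621945), -1)), Mul(673593, Pow(-1061958, -1)))) = Add(Add(-70945, 1101189), Add(Mul(-1472055, Pow(Add(-1067699, 621945), -1)), Mul(673593, Pow(-1061958, -1)))) = Add(1030244, Add(Mul(-1472055, Pow(-445754, -1)), Mul(673593, Rational(-1, 1061958)))) = Add(1030244, Add(Mul(-1472055, Rational(-1, 445754)), Rational(-224531, 353986))) = Add(1030244, Add(Rational(1472055, 445754), Rational(-224531, 353986))) = Add(1030244, Rational(105250317464, 39447668861)) = Rational(40640829408349548, 39447668861)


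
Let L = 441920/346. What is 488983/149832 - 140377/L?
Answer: -441332193649/4138359840 ≈ -106.64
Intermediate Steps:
L = 220960/173 (L = 441920*(1/346) = 220960/173 ≈ 1277.2)
488983/149832 - 140377/L = 488983/149832 - 140377/220960/173 = 488983*(1/149832) - 140377*173/220960 = 488983/149832 - 24285221/220960 = -441332193649/4138359840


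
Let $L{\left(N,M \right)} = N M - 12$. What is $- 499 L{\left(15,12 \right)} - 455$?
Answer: $-84287$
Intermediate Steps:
$L{\left(N,M \right)} = -12 + M N$ ($L{\left(N,M \right)} = M N - 12 = -12 + M N$)
$- 499 L{\left(15,12 \right)} - 455 = - 499 \left(-12 + 12 \cdot 15\right) - 455 = - 499 \left(-12 + 180\right) - 455 = \left(-499\right) 168 - 455 = -83832 - 455 = -84287$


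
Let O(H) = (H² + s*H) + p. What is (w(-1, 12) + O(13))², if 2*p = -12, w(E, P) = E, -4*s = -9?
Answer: 585225/16 ≈ 36577.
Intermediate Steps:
s = 9/4 (s = -¼*(-9) = 9/4 ≈ 2.2500)
p = -6 (p = (½)*(-12) = -6)
O(H) = -6 + H² + 9*H/4 (O(H) = (H² + 9*H/4) - 6 = -6 + H² + 9*H/4)
(w(-1, 12) + O(13))² = (-1 + (-6 + 13² + (9/4)*13))² = (-1 + (-6 + 169 + 117/4))² = (-1 + 769/4)² = (765/4)² = 585225/16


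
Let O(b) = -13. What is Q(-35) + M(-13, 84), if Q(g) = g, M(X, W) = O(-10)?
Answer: -48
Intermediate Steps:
M(X, W) = -13
Q(-35) + M(-13, 84) = -35 - 13 = -48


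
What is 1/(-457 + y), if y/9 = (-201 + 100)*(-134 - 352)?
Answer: 1/441317 ≈ 2.2659e-6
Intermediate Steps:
y = 441774 (y = 9*((-201 + 100)*(-134 - 352)) = 9*(-101*(-486)) = 9*49086 = 441774)
1/(-457 + y) = 1/(-457 + 441774) = 1/441317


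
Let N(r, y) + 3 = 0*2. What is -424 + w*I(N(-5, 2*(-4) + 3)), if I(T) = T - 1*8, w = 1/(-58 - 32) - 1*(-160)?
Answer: -196549/90 ≈ -2183.9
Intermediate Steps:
N(r, y) = -3 (N(r, y) = -3 + 0*2 = -3 + 0 = -3)
w = 14399/90 (w = 1/(-90) + 160 = -1/90 + 160 = 14399/90 ≈ 159.99)
I(T) = -8 + T (I(T) = T - 8 = -8 + T)
-424 + w*I(N(-5, 2*(-4) + 3)) = -424 + 14399*(-8 - 3)/90 = -424 + (14399/90)*(-11) = -424 - 158389/90 = -196549/90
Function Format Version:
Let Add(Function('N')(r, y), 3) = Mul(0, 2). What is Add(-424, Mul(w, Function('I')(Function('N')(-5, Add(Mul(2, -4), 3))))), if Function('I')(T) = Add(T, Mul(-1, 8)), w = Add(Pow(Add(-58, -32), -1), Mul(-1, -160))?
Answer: Rational(-196549, 90) ≈ -2183.9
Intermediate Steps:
Function('N')(r, y) = -3 (Function('N')(r, y) = Add(-3, Mul(0, 2)) = Add(-3, 0) = -3)
w = Rational(14399, 90) (w = Add(Pow(-90, -1), 160) = Add(Rational(-1, 90), 160) = Rational(14399, 90) ≈ 159.99)
Function('I')(T) = Add(-8, T) (Function('I')(T) = Add(T, -8) = Add(-8, T))
Add(-424, Mul(w, Function('I')(Function('N')(-5, Add(Mul(2, -4), 3))))) = Add(-424, Mul(Rational(14399, 90), Add(-8, -3))) = Add(-424, Mul(Rational(14399, 90), -11)) = Add(-424, Rational(-158389, 90)) = Rational(-196549, 90)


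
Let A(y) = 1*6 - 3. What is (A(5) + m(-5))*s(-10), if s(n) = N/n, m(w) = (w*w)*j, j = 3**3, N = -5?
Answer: 339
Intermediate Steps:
j = 27
A(y) = 3 (A(y) = 6 - 3 = 3)
m(w) = 27*w**2 (m(w) = (w*w)*27 = w**2*27 = 27*w**2)
s(n) = -5/n
(A(5) + m(-5))*s(-10) = (3 + 27*(-5)**2)*(-5/(-10)) = (3 + 27*25)*(-5*(-1/10)) = (3 + 675)*(1/2) = 678*(1/2) = 339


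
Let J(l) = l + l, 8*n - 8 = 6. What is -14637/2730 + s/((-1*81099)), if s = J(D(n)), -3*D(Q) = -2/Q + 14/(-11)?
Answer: -4352518351/811800990 ≈ -5.3616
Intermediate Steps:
n = 7/4 (n = 1 + (1/8)*6 = 1 + 3/4 = 7/4 ≈ 1.7500)
D(Q) = 14/33 + 2/(3*Q) (D(Q) = -(-2/Q + 14/(-11))/3 = -(-2/Q + 14*(-1/11))/3 = -(-2/Q - 14/11)/3 = -(-14/11 - 2/Q)/3 = 14/33 + 2/(3*Q))
J(l) = 2*l
s = 124/77 (s = 2*(2*(11 + 7*(7/4))/(33*(7/4))) = 2*((2/33)*(4/7)*(11 + 49/4)) = 2*((2/33)*(4/7)*(93/4)) = 2*(62/77) = 124/77 ≈ 1.6104)
-14637/2730 + s/((-1*81099)) = -14637/2730 + 124/(77*((-1*81099))) = -14637*1/2730 + (124/77)/(-81099) = -697/130 + (124/77)*(-1/81099) = -697/130 - 124/6244623 = -4352518351/811800990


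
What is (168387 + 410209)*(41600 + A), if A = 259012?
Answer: 173932900752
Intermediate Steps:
(168387 + 410209)*(41600 + A) = (168387 + 410209)*(41600 + 259012) = 578596*300612 = 173932900752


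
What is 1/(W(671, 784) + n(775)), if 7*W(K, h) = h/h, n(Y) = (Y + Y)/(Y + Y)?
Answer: 7/8 ≈ 0.87500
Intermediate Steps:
n(Y) = 1 (n(Y) = (2*Y)/((2*Y)) = (2*Y)*(1/(2*Y)) = 1)
W(K, h) = 1/7 (W(K, h) = (h/h)/7 = (1/7)*1 = 1/7)
1/(W(671, 784) + n(775)) = 1/(1/7 + 1) = 1/(8/7) = 7/8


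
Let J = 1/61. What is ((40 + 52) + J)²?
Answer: 31505769/3721 ≈ 8467.0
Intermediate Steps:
J = 1/61 ≈ 0.016393
((40 + 52) + J)² = ((40 + 52) + 1/61)² = (92 + 1/61)² = (5613/61)² = 31505769/3721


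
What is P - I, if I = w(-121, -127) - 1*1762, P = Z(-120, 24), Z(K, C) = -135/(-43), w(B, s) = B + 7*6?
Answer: 79298/43 ≈ 1844.1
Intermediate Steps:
w(B, s) = 42 + B (w(B, s) = B + 42 = 42 + B)
Z(K, C) = 135/43 (Z(K, C) = -135*(-1/43) = 135/43)
P = 135/43 ≈ 3.1395
I = -1841 (I = (42 - 121) - 1*1762 = -79 - 1762 = -1841)
P - I = 135/43 - 1*(-1841) = 135/43 + 1841 = 79298/43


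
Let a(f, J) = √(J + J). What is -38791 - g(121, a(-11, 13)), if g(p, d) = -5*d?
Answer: -38791 + 5*√26 ≈ -38766.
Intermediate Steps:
a(f, J) = √2*√J (a(f, J) = √(2*J) = √2*√J)
-38791 - g(121, a(-11, 13)) = -38791 - (-5)*√2*√13 = -38791 - (-5)*√26 = -38791 + 5*√26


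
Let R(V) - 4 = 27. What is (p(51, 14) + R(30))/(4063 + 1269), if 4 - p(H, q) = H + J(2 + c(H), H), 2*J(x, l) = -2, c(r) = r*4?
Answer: -15/5332 ≈ -0.0028132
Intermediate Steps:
c(r) = 4*r
J(x, l) = -1 (J(x, l) = (1/2)*(-2) = -1)
R(V) = 31 (R(V) = 4 + 27 = 31)
p(H, q) = 5 - H (p(H, q) = 4 - (H - 1) = 4 - (-1 + H) = 4 + (1 - H) = 5 - H)
(p(51, 14) + R(30))/(4063 + 1269) = ((5 - 1*51) + 31)/(4063 + 1269) = ((5 - 51) + 31)/5332 = (-46 + 31)*(1/5332) = -15*1/5332 = -15/5332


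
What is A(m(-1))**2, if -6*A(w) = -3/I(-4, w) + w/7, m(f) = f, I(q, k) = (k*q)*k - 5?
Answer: 4/3969 ≈ 0.0010078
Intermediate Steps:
I(q, k) = -5 + q*k**2 (I(q, k) = q*k**2 - 5 = -5 + q*k**2)
A(w) = 1/(2*(-5 - 4*w**2)) - w/42 (A(w) = -(-3/(-5 - 4*w**2) + w/7)/6 = 1/(2*(-5 - 4*w**2)) - w/42)
A(m(-1))**2 = ((-21 - 1*(-1)*(5 + 4*(-1)**2))/(42*(5 + 4*(-1)**2)))**2 = ((-21 - 1*(-1)*(5 + 4*1))/(42*(5 + 4*1)))**2 = ((-21 - 1*(-1)*(5 + 4))/(42*(5 + 4)))**2 = ((1/42)*(-21 - 1*(-1)*9)/9)**2 = ((1/42)*(1/9)*(-21 + 9))**2 = ((1/42)*(1/9)*(-12))**2 = (-2/63)**2 = 4/3969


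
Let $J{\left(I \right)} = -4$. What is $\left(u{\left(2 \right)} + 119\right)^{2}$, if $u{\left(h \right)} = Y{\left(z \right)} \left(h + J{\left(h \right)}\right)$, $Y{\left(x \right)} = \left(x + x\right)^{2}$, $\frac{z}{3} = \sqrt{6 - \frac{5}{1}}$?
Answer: $2209$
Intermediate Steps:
$z = 3$ ($z = 3 \sqrt{6 - \frac{5}{1}} = 3 \sqrt{6 - 5} = 3 \sqrt{1} = 3 \cdot 1 = 3$)
$Y{\left(x \right)} = 4 x^{2}$ ($Y{\left(x \right)} = \left(2 x\right)^{2} = 4 x^{2}$)
$u{\left(h \right)} = -144 + 36 h$ ($u{\left(h \right)} = 4 \cdot 3^{2} \left(h - 4\right) = 4 \cdot 9 \left(-4 + h\right) = 36 \left(-4 + h\right) = -144 + 36 h$)
$\left(u{\left(2 \right)} + 119\right)^{2} = \left(\left(-144 + 36 \cdot 2\right) + 119\right)^{2} = \left(\left(-144 + 72\right) + 119\right)^{2} = \left(-72 + 119\right)^{2} = 47^{2} = 2209$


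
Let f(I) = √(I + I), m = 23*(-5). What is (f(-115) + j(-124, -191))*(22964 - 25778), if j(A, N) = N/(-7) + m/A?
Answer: -4922289/62 - 2814*I*√230 ≈ -79392.0 - 42676.0*I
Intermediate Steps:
m = -115
j(A, N) = -115/A - N/7 (j(A, N) = N/(-7) - 115/A = N*(-⅐) - 115/A = -N/7 - 115/A = -115/A - N/7)
f(I) = √2*√I (f(I) = √(2*I) = √2*√I)
(f(-115) + j(-124, -191))*(22964 - 25778) = (√2*√(-115) + (-115/(-124) - ⅐*(-191)))*(22964 - 25778) = (√2*(I*√115) + (-115*(-1/124) + 191/7))*(-2814) = (I*√230 + (115/124 + 191/7))*(-2814) = (I*√230 + 24489/868)*(-2814) = (24489/868 + I*√230)*(-2814) = -4922289/62 - 2814*I*√230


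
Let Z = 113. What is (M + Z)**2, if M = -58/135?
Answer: 230948809/18225 ≈ 12672.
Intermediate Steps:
M = -58/135 (M = -58*1/135 = -58/135 ≈ -0.42963)
(M + Z)**2 = (-58/135 + 113)**2 = (15197/135)**2 = 230948809/18225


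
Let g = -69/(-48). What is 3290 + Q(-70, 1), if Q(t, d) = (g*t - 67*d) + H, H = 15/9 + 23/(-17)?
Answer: 1274057/408 ≈ 3122.7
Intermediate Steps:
g = 23/16 (g = -69*(-1/48) = 23/16 ≈ 1.4375)
H = 16/51 (H = 15*(1/9) + 23*(-1/17) = 5/3 - 23/17 = 16/51 ≈ 0.31373)
Q(t, d) = 16/51 - 67*d + 23*t/16 (Q(t, d) = (23*t/16 - 67*d) + 16/51 = (-67*d + 23*t/16) + 16/51 = 16/51 - 67*d + 23*t/16)
3290 + Q(-70, 1) = 3290 + (16/51 - 67*1 + (23/16)*(-70)) = 3290 + (16/51 - 67 - 805/8) = 3290 - 68263/408 = 1274057/408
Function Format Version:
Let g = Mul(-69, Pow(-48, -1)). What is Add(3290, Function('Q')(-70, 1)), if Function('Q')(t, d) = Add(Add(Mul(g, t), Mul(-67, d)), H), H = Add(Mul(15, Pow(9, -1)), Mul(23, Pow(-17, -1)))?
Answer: Rational(1274057, 408) ≈ 3122.7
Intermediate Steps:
g = Rational(23, 16) (g = Mul(-69, Rational(-1, 48)) = Rational(23, 16) ≈ 1.4375)
H = Rational(16, 51) (H = Add(Mul(15, Rational(1, 9)), Mul(23, Rational(-1, 17))) = Add(Rational(5, 3), Rational(-23, 17)) = Rational(16, 51) ≈ 0.31373)
Function('Q')(t, d) = Add(Rational(16, 51), Mul(-67, d), Mul(Rational(23, 16), t)) (Function('Q')(t, d) = Add(Add(Mul(Rational(23, 16), t), Mul(-67, d)), Rational(16, 51)) = Add(Add(Mul(-67, d), Mul(Rational(23, 16), t)), Rational(16, 51)) = Add(Rational(16, 51), Mul(-67, d), Mul(Rational(23, 16), t)))
Add(3290, Function('Q')(-70, 1)) = Add(3290, Add(Rational(16, 51), Mul(-67, 1), Mul(Rational(23, 16), -70))) = Add(3290, Add(Rational(16, 51), -67, Rational(-805, 8))) = Add(3290, Rational(-68263, 408)) = Rational(1274057, 408)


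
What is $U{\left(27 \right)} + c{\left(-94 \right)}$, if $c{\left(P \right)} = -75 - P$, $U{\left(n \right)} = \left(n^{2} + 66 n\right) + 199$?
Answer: $2729$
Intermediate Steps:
$U{\left(n \right)} = 199 + n^{2} + 66 n$
$U{\left(27 \right)} + c{\left(-94 \right)} = \left(199 + 27^{2} + 66 \cdot 27\right) - -19 = \left(199 + 729 + 1782\right) + \left(-75 + 94\right) = 2710 + 19 = 2729$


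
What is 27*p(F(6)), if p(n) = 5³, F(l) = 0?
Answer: 3375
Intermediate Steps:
p(n) = 125
27*p(F(6)) = 27*125 = 3375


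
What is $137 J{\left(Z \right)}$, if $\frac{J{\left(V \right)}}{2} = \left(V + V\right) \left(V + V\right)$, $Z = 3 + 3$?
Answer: $39456$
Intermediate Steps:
$Z = 6$
$J{\left(V \right)} = 8 V^{2}$ ($J{\left(V \right)} = 2 \left(V + V\right) \left(V + V\right) = 2 \cdot 2 V 2 V = 2 \cdot 4 V^{2} = 8 V^{2}$)
$137 J{\left(Z \right)} = 137 \cdot 8 \cdot 6^{2} = 137 \cdot 8 \cdot 36 = 137 \cdot 288 = 39456$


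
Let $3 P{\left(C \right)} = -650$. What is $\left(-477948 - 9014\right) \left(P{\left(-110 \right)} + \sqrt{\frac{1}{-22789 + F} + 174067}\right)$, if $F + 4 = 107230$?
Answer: $\frac{316525300}{3} - \frac{1947848 \sqrt{77564331022335}}{84437} \approx -9.7659 \cdot 10^{7}$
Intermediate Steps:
$F = 107226$ ($F = -4 + 107230 = 107226$)
$P{\left(C \right)} = - \frac{650}{3}$ ($P{\left(C \right)} = \frac{1}{3} \left(-650\right) = - \frac{650}{3}$)
$\left(-477948 - 9014\right) \left(P{\left(-110 \right)} + \sqrt{\frac{1}{-22789 + F} + 174067}\right) = \left(-477948 - 9014\right) \left(- \frac{650}{3} + \sqrt{\frac{1}{-22789 + 107226} + 174067}\right) = - 486962 \left(- \frac{650}{3} + \sqrt{\frac{1}{84437} + 174067}\right) = - 486962 \left(- \frac{650}{3} + \sqrt{\frac{14697695280}{84437}}\right) = - 486962 \left(- \frac{650}{3} + \frac{4 \sqrt{77564331022335}}{84437}\right) = \frac{316525300}{3} - \frac{1947848 \sqrt{77564331022335}}{84437}$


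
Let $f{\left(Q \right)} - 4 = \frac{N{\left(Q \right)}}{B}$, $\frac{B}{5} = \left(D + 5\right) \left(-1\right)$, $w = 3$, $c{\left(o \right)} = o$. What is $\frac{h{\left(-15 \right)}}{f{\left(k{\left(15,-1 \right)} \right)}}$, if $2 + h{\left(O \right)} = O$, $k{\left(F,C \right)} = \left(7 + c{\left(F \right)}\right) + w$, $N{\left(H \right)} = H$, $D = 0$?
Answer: $- \frac{17}{3} \approx -5.6667$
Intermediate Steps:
$B = -25$ ($B = 5 \left(0 + 5\right) \left(-1\right) = 5 \cdot 5 \left(-1\right) = 5 \left(-5\right) = -25$)
$k{\left(F,C \right)} = 10 + F$ ($k{\left(F,C \right)} = \left(7 + F\right) + 3 = 10 + F$)
$f{\left(Q \right)} = 4 - \frac{Q}{25}$ ($f{\left(Q \right)} = 4 + \frac{Q}{-25} = 4 + Q \left(- \frac{1}{25}\right) = 4 - \frac{Q}{25}$)
$h{\left(O \right)} = -2 + O$
$\frac{h{\left(-15 \right)}}{f{\left(k{\left(15,-1 \right)} \right)}} = \frac{-2 - 15}{4 - \frac{10 + 15}{25}} = - \frac{17}{4 - 1} = - \frac{17}{3}$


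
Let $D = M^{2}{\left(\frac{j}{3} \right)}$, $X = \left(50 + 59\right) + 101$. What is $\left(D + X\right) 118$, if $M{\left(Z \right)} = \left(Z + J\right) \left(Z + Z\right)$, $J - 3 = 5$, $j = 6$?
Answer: $213580$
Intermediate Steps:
$J = 8$ ($J = 3 + 5 = 8$)
$M{\left(Z \right)} = 2 Z \left(8 + Z\right)$ ($M{\left(Z \right)} = \left(Z + 8\right) \left(Z + Z\right) = \left(8 + Z\right) 2 Z = 2 Z \left(8 + Z\right)$)
$X = 210$ ($X = 109 + 101 = 210$)
$D = 1600$ ($D = \left(2 \cdot \frac{6}{3} \left(8 + \frac{6}{3}\right)\right)^{2} = \left(2 \cdot 6 \cdot \frac{1}{3} \left(8 + 6 \cdot \frac{1}{3}\right)\right)^{2} = \left(2 \cdot 2 \left(8 + 2\right)\right)^{2} = \left(2 \cdot 2 \cdot 10\right)^{2} = 40^{2} = 1600$)
$\left(D + X\right) 118 = \left(1600 + 210\right) 118 = 1810 \cdot 118 = 213580$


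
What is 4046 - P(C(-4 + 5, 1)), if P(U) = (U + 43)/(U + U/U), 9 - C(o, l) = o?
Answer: 12121/3 ≈ 4040.3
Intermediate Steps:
C(o, l) = 9 - o
P(U) = (43 + U)/(1 + U) (P(U) = (43 + U)/(U + 1) = (43 + U)/(1 + U))
4046 - P(C(-4 + 5, 1)) = 4046 - (43 + (9 - (-4 + 5)))/(1 + (9 - (-4 + 5))) = 4046 - (43 + (9 - 1*1))/(1 + (9 - 1*1)) = 4046 - (43 + (9 - 1))/(1 + (9 - 1)) = 4046 - (43 + 8)/(1 + 8) = 4046 - 51/9 = 4046 - 1*17/3 = 4046 - 17/3 = 12121/3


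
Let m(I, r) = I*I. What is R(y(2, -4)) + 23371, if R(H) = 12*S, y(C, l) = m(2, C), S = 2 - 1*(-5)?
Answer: 23455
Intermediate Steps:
S = 7 (S = 2 + 5 = 7)
m(I, r) = I**2
y(C, l) = 4 (y(C, l) = 2**2 = 4)
R(H) = 84 (R(H) = 12*7 = 84)
R(y(2, -4)) + 23371 = 84 + 23371 = 23455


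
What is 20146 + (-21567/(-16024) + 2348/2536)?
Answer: 102345322551/5079608 ≈ 20148.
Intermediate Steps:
20146 + (-21567/(-16024) + 2348/2536) = 20146 + (-21567*(-1/16024) + 2348*(1/2536)) = 20146 + (21567/16024 + 587/634) = 20146 + 11539783/5079608 = 102345322551/5079608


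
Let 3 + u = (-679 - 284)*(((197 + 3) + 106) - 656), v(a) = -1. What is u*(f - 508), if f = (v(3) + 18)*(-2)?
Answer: -182679474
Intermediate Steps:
u = 337047 (u = -3 + (-679 - 284)*(((197 + 3) + 106) - 656) = -3 - 963*((200 + 106) - 656) = -3 - 963*(306 - 656) = -3 - 963*(-350) = -3 + 337050 = 337047)
f = -34 (f = (-1 + 18)*(-2) = 17*(-2) = -34)
u*(f - 508) = 337047*(-34 - 508) = 337047*(-542) = -182679474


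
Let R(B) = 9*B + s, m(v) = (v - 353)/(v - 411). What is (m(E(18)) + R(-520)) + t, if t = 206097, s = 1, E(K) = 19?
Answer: 39478095/196 ≈ 2.0142e+5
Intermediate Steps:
m(v) = (-353 + v)/(-411 + v)
R(B) = 1 + 9*B (R(B) = 9*B + 1 = 1 + 9*B)
(m(E(18)) + R(-520)) + t = ((-353 + 19)/(-411 + 19) + (1 + 9*(-520))) + 206097 = (-334/(-392) + (1 - 4680)) + 206097 = (-1/392*(-334) - 4679) + 206097 = (167/196 - 4679) + 206097 = -916917/196 + 206097 = 39478095/196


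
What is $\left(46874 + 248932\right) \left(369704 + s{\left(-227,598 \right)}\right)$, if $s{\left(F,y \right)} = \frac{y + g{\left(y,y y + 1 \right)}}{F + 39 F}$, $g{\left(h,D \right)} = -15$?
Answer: $\frac{496497316637511}{4540} \approx 1.0936 \cdot 10^{11}$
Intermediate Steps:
$s{\left(F,y \right)} = \frac{-15 + y}{40 F}$ ($s{\left(F,y \right)} = \frac{y - 15}{F + 39 F} = \frac{-15 + y}{40 F}$)
$\left(46874 + 248932\right) \left(369704 + s{\left(-227,598 \right)}\right) = \left(46874 + 248932\right) \left(369704 + \frac{-15 + 598}{40 \left(-227\right)}\right) = 295806 \left(369704 + \frac{1}{40} \left(- \frac{1}{227}\right) 583\right) = 295806 \left(369704 - \frac{583}{9080}\right) = 295806 \cdot \frac{3356911737}{9080} = \frac{496497316637511}{4540}$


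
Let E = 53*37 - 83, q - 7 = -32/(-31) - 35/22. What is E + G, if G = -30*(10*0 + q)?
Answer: 574503/341 ≈ 1684.8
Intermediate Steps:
q = 4393/682 (q = 7 + (-32/(-31) - 35/22) = 7 + (-32*(-1/31) - 35*1/22) = 7 + (32/31 - 35/22) = 7 - 381/682 = 4393/682 ≈ 6.4413)
E = 1878 (E = 1961 - 83 = 1878)
G = -65895/341 (G = -30*(10*0 + 4393/682) = -30*(0 + 4393/682) = -30*4393/682 = -65895/341 ≈ -193.24)
E + G = 1878 - 65895/341 = 574503/341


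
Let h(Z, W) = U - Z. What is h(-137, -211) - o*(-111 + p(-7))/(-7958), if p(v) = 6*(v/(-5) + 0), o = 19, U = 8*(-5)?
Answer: 3849883/39790 ≈ 96.755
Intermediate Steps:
U = -40
p(v) = -6*v/5 (p(v) = 6*(v*(-⅕) + 0) = 6*(-v/5 + 0) = 6*(-v/5) = -6*v/5)
h(Z, W) = -40 - Z
h(-137, -211) - o*(-111 + p(-7))/(-7958) = (-40 - 1*(-137)) - 19*(-111 - 6/5*(-7))/(-7958) = (-40 + 137) - 19*(-111 + 42/5)*(-1)/7958 = 97 - 19*(-513/5)*(-1)/7958 = 97 - (-9747)*(-1)/(5*7958) = 97 - 1*9747/39790 = 97 - 9747/39790 = 3849883/39790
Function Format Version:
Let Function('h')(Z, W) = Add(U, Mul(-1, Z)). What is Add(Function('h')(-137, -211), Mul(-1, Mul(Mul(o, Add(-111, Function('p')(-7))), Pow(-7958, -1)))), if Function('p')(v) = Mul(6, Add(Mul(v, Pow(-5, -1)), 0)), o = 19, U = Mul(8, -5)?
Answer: Rational(3849883, 39790) ≈ 96.755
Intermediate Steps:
U = -40
Function('p')(v) = Mul(Rational(-6, 5), v) (Function('p')(v) = Mul(6, Add(Mul(v, Rational(-1, 5)), 0)) = Mul(6, Add(Mul(Rational(-1, 5), v), 0)) = Mul(6, Mul(Rational(-1, 5), v)) = Mul(Rational(-6, 5), v))
Function('h')(Z, W) = Add(-40, Mul(-1, Z))
Add(Function('h')(-137, -211), Mul(-1, Mul(Mul(o, Add(-111, Function('p')(-7))), Pow(-7958, -1)))) = Add(Add(-40, Mul(-1, -137)), Mul(-1, Mul(Mul(19, Add(-111, Mul(Rational(-6, 5), -7))), Pow(-7958, -1)))) = Add(Add(-40, 137), Mul(-1, Mul(Mul(19, Add(-111, Rational(42, 5))), Rational(-1, 7958)))) = Add(97, Mul(-1, Mul(Mul(19, Rational(-513, 5)), Rational(-1, 7958)))) = Add(97, Mul(-1, Mul(Rational(-9747, 5), Rational(-1, 7958)))) = Add(97, Mul(-1, Rational(9747, 39790))) = Add(97, Rational(-9747, 39790)) = Rational(3849883, 39790)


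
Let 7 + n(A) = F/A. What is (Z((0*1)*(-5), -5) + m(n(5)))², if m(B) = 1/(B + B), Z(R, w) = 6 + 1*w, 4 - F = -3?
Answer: 2601/3136 ≈ 0.82940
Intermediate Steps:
F = 7 (F = 4 - 1*(-3) = 4 + 3 = 7)
Z(R, w) = 6 + w
n(A) = -7 + 7/A
m(B) = 1/(2*B)
(Z((0*1)*(-5), -5) + m(n(5)))² = ((6 - 5) + 1/(2*(-7 + 7/5)))² = (1 + 1/(2*(-7 + 7*(⅕))))² = (1 + 1/(2*(-7 + 7/5)))² = (1 + 1/(2*(-28/5)))² = (1 + (½)*(-5/28))² = (1 - 5/56)² = (51/56)² = 2601/3136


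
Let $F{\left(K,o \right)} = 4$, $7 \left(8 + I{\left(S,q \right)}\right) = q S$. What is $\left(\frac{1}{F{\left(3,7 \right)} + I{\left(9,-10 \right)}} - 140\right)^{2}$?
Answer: $\frac{273141729}{13924} \approx 19617.0$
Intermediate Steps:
$I{\left(S,q \right)} = -8 + \frac{S q}{7}$ ($I{\left(S,q \right)} = -8 + \frac{q S}{7} = -8 + \frac{S q}{7}$)
$\left(\frac{1}{F{\left(3,7 \right)} + I{\left(9,-10 \right)}} - 140\right)^{2} = \left(\frac{1}{4 + \left(-8 + \frac{1}{7} \cdot 9 \left(-10\right)\right)} - 140\right)^{2} = \left(\frac{1}{4 - \frac{146}{7}} - 140\right)^{2} = \left(\frac{1}{- \frac{118}{7}} - 140\right)^{2} = \left(- \frac{7}{118} - 140\right)^{2} = \left(- \frac{16527}{118}\right)^{2} = \frac{273141729}{13924}$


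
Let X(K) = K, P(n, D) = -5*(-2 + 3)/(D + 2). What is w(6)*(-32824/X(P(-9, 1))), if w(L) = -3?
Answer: -295416/5 ≈ -59083.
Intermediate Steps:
P(n, D) = -5/(2 + D)
w(6)*(-32824/X(P(-9, 1))) = -(-98472)/((-5/(2 + 1))) = -(-98472)/((-5/3)) = -(-98472)/((-5*⅓)) = -(-98472)/(-5/3) = -(-98472)*(-3)/5 = -3*98472/5 = -295416/5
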